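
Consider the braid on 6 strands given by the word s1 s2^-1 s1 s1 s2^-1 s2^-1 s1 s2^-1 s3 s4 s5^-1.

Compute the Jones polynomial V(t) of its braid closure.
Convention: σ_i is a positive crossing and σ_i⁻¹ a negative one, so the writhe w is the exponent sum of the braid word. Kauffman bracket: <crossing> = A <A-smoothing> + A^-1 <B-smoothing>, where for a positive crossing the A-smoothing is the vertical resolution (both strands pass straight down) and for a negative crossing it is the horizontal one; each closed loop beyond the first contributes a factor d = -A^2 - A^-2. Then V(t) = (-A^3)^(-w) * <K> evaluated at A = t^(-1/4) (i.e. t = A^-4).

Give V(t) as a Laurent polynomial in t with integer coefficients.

The presented braid s1 s2^-1 s1 s1 s2^-1 s2^-1 s1 s2^-1 s3 s4 s5^-1 on 6 strands reduces by inverse Markov moves (closure unchanged at each step):
  Destabilize: the word has the form β·s5^-1 where s5^-1 occurs only as the final letter (β ∈ B_5); drop it and the last strand → 5 strands.
  Destabilize: the word has the form β·s4 where s4 occurs only as the final letter (β ∈ B_4); drop it and the last strand → 4 strands.
  Destabilize: the word has the form β·s3 where s3 occurs only as the final letter (β ∈ B_3); drop it and the last strand → 3 strands.
Reduced to β = s1 s2^-1 s1 s1 s2^-1 s2^-1 s1 s2^-1 on 3 strands, 8 crossings.
Compute on β:
Braid: s1 s2^-1 s1 s1 s2^-1 s2^-1 s1 s2^-1 on 3 strands, 8 crossings.
Writhe w = (#positive) - (#negative) = 4 - 4 = 0.
Computing the Kauffman bracket via state sum. There are 2^8 = 256 states.
Each crossing splits two ways (0=vertical, 1=horizontal). The state's weight is A^(#A-smoothings - #B-smoothings) * d^(loops - 1).
Tabulate the states by total A-exponent and number of loops L (A-exp: L × count):
  A^8: L=5 ×1
  A^6: L=4 ×8
  A^4: L=3 ×27, L=5 ×1
  A^2: L=2 ×47, L=4 ×9
  A^0: L=1 ×37, L=3 ×32, L=5 ×1
  A^-2: L=2 ×47, L=4 ×9
  A^-4: L=3 ×27, L=5 ×1
  A^-6: L=4 ×8
  A^-8: L=5 ×1
Each group contributes A^e * Σ count * d^(L-1):
Powers of d = -A^2 - A^-2: d^2 = A^4 + 2 + A^-4; d^3 = -A^6 - 3*A^2 - 3*A^-2 - A^-6; d^4 = A^8 + 4*A^4 + 6 + 4*A^-4 + A^-8.
  A^8 * (d^4) = A^16 + 4*A^12 + 6*A^8 + 4*A^4 + 1
  A^6 * (8*d^3) = -8*A^12 - 24*A^8 - 24*A^4 - 8
  A^4 * (27*d^2 + d^4) = A^12 + 31*A^8 + 60*A^4 + 31 + A^-4
  A^2 * (47*d + 9*d^3) = -9*A^8 - 74*A^4 - 74 - 9*A^-4
  A^0 * (37 + 32*d^2 + d^4) = A^8 + 36*A^4 + 107 + 36*A^-4 + A^-8
  A^-2 * (47*d + 9*d^3) = -9*A^4 - 74 - 74*A^-4 - 9*A^-8
  A^-4 * (27*d^2 + d^4) = A^4 + 31 + 60*A^-4 + 31*A^-8 + A^-12
  A^-6 * (8*d^3) = -8 - 24*A^-4 - 24*A^-8 - 8*A^-12
  A^-8 * (d^4) = 1 + 4*A^-4 + 6*A^-8 + 4*A^-12 + A^-16
Summing the groups: <K> = A^16 - 3*A^12 + 5*A^8 - 6*A^4 + 7 - 6*A^-4 + 5*A^-8 - 3*A^-12 + A^-16
Normalise by the writhe: (-A^3)^(-w) = (-A^3)^(0) = 1, so f(A) = 1 * <K> = A^16 - 3*A^12 + 5*A^8 - 6*A^4 + 7 - 6*A^-4 + 5*A^-8 - 3*A^-12 + A^-16.
Substitute A = t^(-1/4), i.e. A^e → t^(-e/4): V(t) = t^4 - 3*t^3 + 5*t^2 - 6*t + 7 - 6*t^-1 + 5*t^-2 - 3*t^-3 + t^-4

Answer: t^4 - 3*t^3 + 5*t^2 - 6*t + 7 - 6*t^-1 + 5*t^-2 - 3*t^-3 + t^-4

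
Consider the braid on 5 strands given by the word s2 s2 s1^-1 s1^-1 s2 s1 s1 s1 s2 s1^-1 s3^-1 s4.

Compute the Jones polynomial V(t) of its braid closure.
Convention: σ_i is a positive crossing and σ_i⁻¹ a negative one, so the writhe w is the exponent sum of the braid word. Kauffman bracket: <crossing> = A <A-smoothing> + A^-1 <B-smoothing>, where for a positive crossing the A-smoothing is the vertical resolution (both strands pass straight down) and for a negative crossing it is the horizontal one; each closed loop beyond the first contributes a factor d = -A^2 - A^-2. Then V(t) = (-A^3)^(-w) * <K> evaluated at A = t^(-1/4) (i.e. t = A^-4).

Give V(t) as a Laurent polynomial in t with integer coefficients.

-t^8 + 2*t^7 - 4*t^6 + 5*t^5 - 5*t^4 + 6*t^3 - 4*t^2 + 3*t - 1

Derivation:
The presented braid s2 s2 s1^-1 s1^-1 s2 s1 s1 s1 s2 s1^-1 s3^-1 s4 on 5 strands reduces by inverse Markov moves (closure unchanged at each step):
  Destabilize: the word has the form β·s4 where s4 occurs only as the final letter (β ∈ B_4); drop it and the last strand → 4 strands.
  Destabilize: the word has the form β·s3^-1 where s3^-1 occurs only as the final letter (β ∈ B_3); drop it and the last strand → 3 strands.
Reduced to β = s2 s2 s1^-1 s1^-1 s2 s1 s1 s1 s2 s1^-1 on 3 strands, 10 crossings.
Compute on β:
Braid: s2 s2 s1^-1 s1^-1 s2 s1 s1 s1 s2 s1^-1 on 3 strands, 10 crossings.
Writhe w = (#positive) - (#negative) = 7 - 3 = 4.
State-sum expansion of <K>. There are 2^10 = 1024 states.
Smooth each crossing (0=||, 1=⌣⌢); contribution A^(Σ sign_k(1-2s_k)) * d^(L-1).
Tabulate the states by total A-exponent and number of loops L (A-exp: L × count):
  A^10: L=4 ×1
  A^8: L=3 ×7, L=5 ×3
  A^6: L=2 ×19, L=4 ×23, L=6 ×3
  A^4: L=1 ×20, L=3 ×75, L=5 ×24, L=7 ×1
  A^2: L=2 ×114, L=4 ×86, L=6 ×10
  A^0: L=1 ×51, L=3 ×155, L=5 ×45, L=7 ×1
  A^-2: L=2 ×102, L=4 ×98, L=6 ×10
  A^-4: L=3 ×89, L=5 ×30, L=7 ×1
  A^-6: L=4 ×41, L=6 ×4
  A^-8: L=5 ×10
  A^-10: L=6 ×1
Each group contributes A^e * Σ count * d^(L-1):
Powers of d = -A^2 - A^-2: d^2 = A^4 + 2 + A^-4; d^3 = -A^6 - 3*A^2 - 3*A^-2 - A^-6; d^4 = A^8 + 4*A^4 + 6 + 4*A^-4 + A^-8; d^5 = -A^10 - 5*A^6 - 10*A^2 - 10*A^-2 - 5*A^-6 - A^-10; d^6 = A^12 + 6*A^8 + 15*A^4 + 20 + 15*A^-4 + 6*A^-8 + A^-12.
  A^10 * (d^3) = -A^16 - 3*A^12 - 3*A^8 - A^4
  A^8 * (7*d^2 + 3*d^4) = 3*A^16 + 19*A^12 + 32*A^8 + 19*A^4 + 3
  A^6 * (19*d + 23*d^3 + 3*d^5) = -3*A^16 - 38*A^12 - 118*A^8 - 118*A^4 - 38 - 3*A^-4
  A^4 * (20 + 75*d^2 + 24*d^4 + d^6) = A^16 + 30*A^12 + 186*A^8 + 334*A^4 + 186 + 30*A^-4 + A^-8
  A^2 * (114*d + 86*d^3 + 10*d^5) = -10*A^12 - 136*A^8 - 472*A^4 - 472 - 136*A^-4 - 10*A^-8
  A^0 * (51 + 155*d^2 + 45*d^4 + d^6) = A^12 + 51*A^8 + 350*A^4 + 651 + 350*A^-4 + 51*A^-8 + A^-12
  A^-2 * (102*d + 98*d^3 + 10*d^5) = -10*A^8 - 148*A^4 - 496 - 496*A^-4 - 148*A^-8 - 10*A^-12
  A^-4 * (89*d^2 + 30*d^4 + d^6) = A^8 + 36*A^4 + 224 + 378*A^-4 + 224*A^-8 + 36*A^-12 + A^-16
  A^-6 * (41*d^3 + 4*d^5) = -4*A^4 - 61 - 163*A^-4 - 163*A^-8 - 61*A^-12 - 4*A^-16
  A^-8 * (10*d^4) = 10 + 40*A^-4 + 60*A^-8 + 40*A^-12 + 10*A^-16
  A^-10 * (d^5) = -1 - 5*A^-4 - 10*A^-8 - 10*A^-12 - 5*A^-16 - A^-20
Summing the groups: <K> = -A^12 + 3*A^8 - 4*A^4 + 6 - 5*A^-4 + 5*A^-8 - 4*A^-12 + 2*A^-16 - A^-20
Normalise by the writhe: (-A^3)^(-w) = (-A^3)^(-4) = A^-12, so f(A) = A^-12 * <K> = -1 + 3*A^-4 - 4*A^-8 + 6*A^-12 - 5*A^-16 + 5*A^-20 - 4*A^-24 + 2*A^-28 - A^-32.
Substitute A = t^(-1/4), i.e. A^e → t^(-e/4): V(t) = -t^8 + 2*t^7 - 4*t^6 + 5*t^5 - 5*t^4 + 6*t^3 - 4*t^2 + 3*t - 1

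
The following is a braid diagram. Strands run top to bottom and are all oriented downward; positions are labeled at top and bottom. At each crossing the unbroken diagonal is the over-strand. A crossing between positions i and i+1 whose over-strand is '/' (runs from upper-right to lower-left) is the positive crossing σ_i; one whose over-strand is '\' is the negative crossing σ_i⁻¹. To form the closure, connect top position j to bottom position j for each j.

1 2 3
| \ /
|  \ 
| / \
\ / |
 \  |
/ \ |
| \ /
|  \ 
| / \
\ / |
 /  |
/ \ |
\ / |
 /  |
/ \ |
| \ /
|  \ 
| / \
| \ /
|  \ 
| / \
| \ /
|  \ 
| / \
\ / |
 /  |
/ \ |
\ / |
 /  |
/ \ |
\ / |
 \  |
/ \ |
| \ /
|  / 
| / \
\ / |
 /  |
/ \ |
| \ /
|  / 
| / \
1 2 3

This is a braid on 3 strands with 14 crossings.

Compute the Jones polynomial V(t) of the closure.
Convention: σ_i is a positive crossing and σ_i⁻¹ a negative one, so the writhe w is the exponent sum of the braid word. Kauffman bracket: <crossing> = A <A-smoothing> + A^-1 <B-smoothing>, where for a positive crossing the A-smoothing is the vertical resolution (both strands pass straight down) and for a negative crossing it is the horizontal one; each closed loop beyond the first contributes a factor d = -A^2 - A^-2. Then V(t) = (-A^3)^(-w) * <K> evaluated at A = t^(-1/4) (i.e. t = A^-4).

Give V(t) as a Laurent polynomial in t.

Reading the diagram top to bottom ('/'-over between positions i,i+1 = s_i, '\'-over = s_i^-1): braid word = s2^-1 s1^-1 s2^-1 s1 s1 s2^-1 s2^-1 s2^-1 s1 s1 s1^-1 s2 s1 s2.
The presented braid s2^-1 s1^-1 s2^-1 s1 s1 s2^-1 s2^-1 s2^-1 s1 s1 s1^-1 s2 s1 s2 on 3 strands reduces by inverse Markov moves (closure unchanged at each step):
  Deconjugate: the word is γ·β·γ⁻¹ with γ = s2^-1 (prefix) and γ⁻¹ = s2 (suffix); strip both.
  Deconjugate: the word is γ·β·γ⁻¹ with γ = s1^-1 (prefix) and γ⁻¹ = s1 (suffix); strip both.
  Deconjugate: the word is γ·β·γ⁻¹ with γ = s2^-1 s1 (prefix) and γ⁻¹ = s1^-1 s2 (suffix); strip both.
Reduced to β = s1 s2^-1 s2^-1 s2^-1 s1 s1 on 3 strands, 6 crossings.
Compute on β:
Braid: s1 s2^-1 s2^-1 s2^-1 s1 s1 on 3 strands, 6 crossings.
Writhe w = (#positive) - (#negative) = 3 - 3 = 0.
Computing the Kauffman bracket via state sum. There are 2^6 = 64 states.
For each crossing: s=0 is the vertical smoothing, s=1 horizontal. Crossing k contributes A^(sign_k * (1 - 2*s_k)); loop factor d = -A^2 - A^-2.
Tabulate the states by total A-exponent and number of loops L (A-exp: L × count):
  A^6: L=4 ×1
  A^4: L=3 ×6
  A^2: L=2 ×12, L=4 ×3
  A^0: L=1 ×9, L=3 ×10, L=5 ×1
  A^-2: L=2 ×12, L=4 ×3
  A^-4: L=3 ×6
  A^-6: L=4 ×1
Each group contributes A^e * Σ count * d^(L-1):
Powers of d = -A^2 - A^-2: d^2 = A^4 + 2 + A^-4; d^3 = -A^6 - 3*A^2 - 3*A^-2 - A^-6; d^4 = A^8 + 4*A^4 + 6 + 4*A^-4 + A^-8.
  A^6 * (d^3) = -A^12 - 3*A^8 - 3*A^4 - 1
  A^4 * (6*d^2) = 6*A^8 + 12*A^4 + 6
  A^2 * (12*d + 3*d^3) = -3*A^8 - 21*A^4 - 21 - 3*A^-4
  A^0 * (9 + 10*d^2 + d^4) = A^8 + 14*A^4 + 35 + 14*A^-4 + A^-8
  A^-2 * (12*d + 3*d^3) = -3*A^4 - 21 - 21*A^-4 - 3*A^-8
  A^-4 * (6*d^2) = 6 + 12*A^-4 + 6*A^-8
  A^-6 * (d^3) = -1 - 3*A^-4 - 3*A^-8 - A^-12
Summing the groups: <K> = -A^12 + A^8 - A^4 + 3 - A^-4 + A^-8 - A^-12
Normalise by the writhe: (-A^3)^(-w) = (-A^3)^(0) = 1, so f(A) = 1 * <K> = -A^12 + A^8 - A^4 + 3 - A^-4 + A^-8 - A^-12.
Substitute A = t^(-1/4), i.e. A^e → t^(-e/4): V(t) = -t^3 + t^2 - t + 3 - t^-1 + t^-2 - t^-3

Answer: -t^3 + t^2 - t + 3 - t^-1 + t^-2 - t^-3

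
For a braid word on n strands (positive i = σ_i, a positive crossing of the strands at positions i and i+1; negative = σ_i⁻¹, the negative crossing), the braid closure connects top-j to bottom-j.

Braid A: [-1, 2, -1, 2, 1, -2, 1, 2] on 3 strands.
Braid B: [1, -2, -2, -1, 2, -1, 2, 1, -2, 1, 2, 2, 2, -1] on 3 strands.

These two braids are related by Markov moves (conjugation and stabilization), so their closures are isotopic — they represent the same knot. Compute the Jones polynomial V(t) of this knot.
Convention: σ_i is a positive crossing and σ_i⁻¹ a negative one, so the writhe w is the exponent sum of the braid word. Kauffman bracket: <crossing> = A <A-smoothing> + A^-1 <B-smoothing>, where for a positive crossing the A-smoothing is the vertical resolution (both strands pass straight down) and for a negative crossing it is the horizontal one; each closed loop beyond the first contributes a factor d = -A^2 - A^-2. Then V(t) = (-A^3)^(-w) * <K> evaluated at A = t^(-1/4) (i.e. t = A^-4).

-t^5 + t^4 - t^3 + 2*t^2 - t + 2 - t^-1

Derivation:
Markov-equivalent braids have isotopic closures, hence identical knot invariants. Strip the Markov moves from each word to reach a common short braid β, then compute V(t) once on β.
Braid A: s1^-1 s2 s1^-1 s2 s1 s2^-1 s1 s2 on 3 strands has no conjugating prefix/suffix or stabilization to strip; take β = s1^-1 s2 s1^-1 s2 s1 s2^-1 s1 s2.
Braid B: s1 s2^-1 s2^-1 s1^-1 s2 s1^-1 s2 s1 s2^-1 s1 s2 s2 s2 s1^-1 on 3 strands reduces by inverse Markov moves (closure unchanged at each step):
  Deconjugate: the word is γ·β·γ⁻¹ with γ = s1 s2^-1 (prefix) and γ⁻¹ = s2 s1^-1 (suffix); strip both.
  Deconjugate: the word is γ·β·γ⁻¹ with γ = s2^-1 (prefix) and γ⁻¹ = s2 (suffix); strip both.
Reduced to β = s1^-1 s2 s1^-1 s2 s1 s2^-1 s1 s2 on 3 strands, 8 crossings.
Both give the same β = s1^-1 s2 s1^-1 s2 s1 s2^-1 s1 s2 on 3 strands, so one state sum suffices:
Braid: s1^-1 s2 s1^-1 s2 s1 s2^-1 s1 s2 on 3 strands, 8 crossings.
Writhe w = (#positive) - (#negative) = 5 - 3 = 2.
State-sum expansion of <K>. There are 2^8 = 256 states.
Smooth each crossing (0=||, 1=⌣⌢); contribution A^(Σ sign_k(1-2s_k)) * d^(L-1).
Tabulate the states by total A-exponent and number of loops L (A-exp: L × count):
  A^8: L=2 ×1
  A^6: L=1 ×3, L=3 ×5
  A^4: L=2 ×22, L=4 ×6
  A^2: L=1 ×18, L=3 ×37, L=5 ×1
  A^0: L=2 ×58, L=4 ×12
  A^-2: L=1 ×24, L=3 ×31, L=5 ×1
  A^-4: L=2 ×23, L=4 ×5
  A^-6: L=3 ×8
  A^-8: L=4 ×1
Each group contributes A^e * Σ count * d^(L-1):
Powers of d = -A^2 - A^-2: d^2 = A^4 + 2 + A^-4; d^3 = -A^6 - 3*A^2 - 3*A^-2 - A^-6; d^4 = A^8 + 4*A^4 + 6 + 4*A^-4 + A^-8.
  A^8 * (d) = -A^10 - A^6
  A^6 * (3 + 5*d^2) = 5*A^10 + 13*A^6 + 5*A^2
  A^4 * (22*d + 6*d^3) = -6*A^10 - 40*A^6 - 40*A^2 - 6*A^-2
  A^2 * (18 + 37*d^2 + d^4) = A^10 + 41*A^6 + 98*A^2 + 41*A^-2 + A^-6
  A^0 * (58*d + 12*d^3) = -12*A^6 - 94*A^2 - 94*A^-2 - 12*A^-6
  A^-2 * (24 + 31*d^2 + d^4) = A^6 + 35*A^2 + 92*A^-2 + 35*A^-6 + A^-10
  A^-4 * (23*d + 5*d^3) = -5*A^2 - 38*A^-2 - 38*A^-6 - 5*A^-10
  A^-6 * (8*d^2) = 8*A^-2 + 16*A^-6 + 8*A^-10
  A^-8 * (d^3) = -A^-2 - 3*A^-6 - 3*A^-10 - A^-14
Summing the groups: <K> = -A^10 + 2*A^6 - A^2 + 2*A^-2 - A^-6 + A^-10 - A^-14
Normalise by the writhe: (-A^3)^(-w) = (-A^3)^(-2) = A^-6, so f(A) = A^-6 * <K> = -A^4 + 2 - A^-4 + 2*A^-8 - A^-12 + A^-16 - A^-20.
Substitute A = t^(-1/4), i.e. A^e → t^(-e/4): V(t) = -t^5 + t^4 - t^3 + 2*t^2 - t + 2 - t^-1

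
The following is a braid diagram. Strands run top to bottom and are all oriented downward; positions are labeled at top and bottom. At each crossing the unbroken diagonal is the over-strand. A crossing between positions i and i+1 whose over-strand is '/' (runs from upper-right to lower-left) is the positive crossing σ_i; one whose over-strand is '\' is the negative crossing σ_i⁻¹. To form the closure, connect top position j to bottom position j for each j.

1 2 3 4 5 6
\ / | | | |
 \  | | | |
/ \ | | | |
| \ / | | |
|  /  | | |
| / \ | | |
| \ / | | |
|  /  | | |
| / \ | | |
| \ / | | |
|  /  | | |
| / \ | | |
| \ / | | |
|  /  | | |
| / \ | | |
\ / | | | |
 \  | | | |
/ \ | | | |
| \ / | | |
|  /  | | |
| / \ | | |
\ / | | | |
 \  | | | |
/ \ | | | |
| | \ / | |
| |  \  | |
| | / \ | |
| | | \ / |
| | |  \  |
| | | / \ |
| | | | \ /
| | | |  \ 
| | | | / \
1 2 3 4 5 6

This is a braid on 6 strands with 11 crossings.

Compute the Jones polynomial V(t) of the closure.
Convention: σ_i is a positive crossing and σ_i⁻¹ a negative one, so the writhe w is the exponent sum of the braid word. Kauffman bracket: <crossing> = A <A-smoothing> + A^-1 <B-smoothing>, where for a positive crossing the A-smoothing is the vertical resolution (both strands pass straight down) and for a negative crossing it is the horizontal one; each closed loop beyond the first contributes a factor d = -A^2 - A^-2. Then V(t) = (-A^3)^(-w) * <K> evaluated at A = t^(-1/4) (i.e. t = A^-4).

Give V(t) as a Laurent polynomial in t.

Reading the diagram top to bottom ('/'-over between positions i,i+1 = s_i, '\'-over = s_i^-1): braid word = s1^-1 s2 s2 s2 s2 s1^-1 s2 s1^-1 s3^-1 s4^-1 s5^-1.
The presented braid s1^-1 s2 s2 s2 s2 s1^-1 s2 s1^-1 s3^-1 s4^-1 s5^-1 on 6 strands reduces by inverse Markov moves (closure unchanged at each step):
  Destabilize: the word has the form β·s5^-1 where s5^-1 occurs only as the final letter (β ∈ B_5); drop it and the last strand → 5 strands.
  Destabilize: the word has the form β·s4^-1 where s4^-1 occurs only as the final letter (β ∈ B_4); drop it and the last strand → 4 strands.
  Destabilize: the word has the form β·s3^-1 where s3^-1 occurs only as the final letter (β ∈ B_3); drop it and the last strand → 3 strands.
Reduced to β = s1^-1 s2 s2 s2 s2 s1^-1 s2 s1^-1 on 3 strands, 8 crossings.
Compute on β:
Braid: s1^-1 s2 s2 s2 s2 s1^-1 s2 s1^-1 on 3 strands, 8 crossings.
Writhe w = (#positive) - (#negative) = 5 - 3 = 2.
State-sum expansion of <K>. There are 2^8 = 256 states.
Smooth each crossing (0=||, 1=⌣⌢); contribution A^(Σ sign_k(1-2s_k)) * d^(L-1).
Tabulate the states by total A-exponent and number of loops L (A-exp: L × count):
  A^8: L=4 ×1
  A^6: L=3 ×8
  A^4: L=2 ×22, L=4 ×6
  A^2: L=1 ×23, L=3 ×29, L=5 ×4
  A^0: L=2 ×47, L=4 ×22, L=6 ×1
  A^-2: L=3 ×48, L=5 ×8
  A^-4: L=4 ×27, L=6 ×1
  A^-6: L=5 ×8
  A^-8: L=6 ×1
Each group contributes A^e * Σ count * d^(L-1):
Powers of d = -A^2 - A^-2: d^2 = A^4 + 2 + A^-4; d^3 = -A^6 - 3*A^2 - 3*A^-2 - A^-6; d^4 = A^8 + 4*A^4 + 6 + 4*A^-4 + A^-8; d^5 = -A^10 - 5*A^6 - 10*A^2 - 10*A^-2 - 5*A^-6 - A^-10.
  A^8 * (d^3) = -A^14 - 3*A^10 - 3*A^6 - A^2
  A^6 * (8*d^2) = 8*A^10 + 16*A^6 + 8*A^2
  A^4 * (22*d + 6*d^3) = -6*A^10 - 40*A^6 - 40*A^2 - 6*A^-2
  A^2 * (23 + 29*d^2 + 4*d^4) = 4*A^10 + 45*A^6 + 105*A^2 + 45*A^-2 + 4*A^-6
  A^0 * (47*d + 22*d^3 + d^5) = -A^10 - 27*A^6 - 123*A^2 - 123*A^-2 - 27*A^-6 - A^-10
  A^-2 * (48*d^2 + 8*d^4) = 8*A^6 + 80*A^2 + 144*A^-2 + 80*A^-6 + 8*A^-10
  A^-4 * (27*d^3 + d^5) = -A^6 - 32*A^2 - 91*A^-2 - 91*A^-6 - 32*A^-10 - A^-14
  A^-6 * (8*d^4) = 8*A^2 + 32*A^-2 + 48*A^-6 + 32*A^-10 + 8*A^-14
  A^-8 * (d^5) = -A^2 - 5*A^-2 - 10*A^-6 - 10*A^-10 - 5*A^-14 - A^-18
Summing the groups: <K> = -A^14 + 2*A^10 - 2*A^6 + 4*A^2 - 4*A^-2 + 4*A^-6 - 3*A^-10 + 2*A^-14 - A^-18
Normalise by the writhe: (-A^3)^(-w) = (-A^3)^(-2) = A^-6, so f(A) = A^-6 * <K> = -A^8 + 2*A^4 - 2 + 4*A^-4 - 4*A^-8 + 4*A^-12 - 3*A^-16 + 2*A^-20 - A^-24.
Substitute A = t^(-1/4), i.e. A^e → t^(-e/4): V(t) = -t^6 + 2*t^5 - 3*t^4 + 4*t^3 - 4*t^2 + 4*t - 2 + 2*t^-1 - t^-2

Answer: -t^6 + 2*t^5 - 3*t^4 + 4*t^3 - 4*t^2 + 4*t - 2 + 2*t^-1 - t^-2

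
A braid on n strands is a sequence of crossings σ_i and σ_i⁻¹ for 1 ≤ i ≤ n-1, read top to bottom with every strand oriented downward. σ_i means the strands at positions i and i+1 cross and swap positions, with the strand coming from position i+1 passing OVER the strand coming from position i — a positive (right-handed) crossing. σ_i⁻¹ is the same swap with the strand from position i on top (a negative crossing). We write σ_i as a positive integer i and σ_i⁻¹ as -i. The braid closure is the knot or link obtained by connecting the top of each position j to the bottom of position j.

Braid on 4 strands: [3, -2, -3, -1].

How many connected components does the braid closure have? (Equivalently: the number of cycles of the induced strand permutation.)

2

Derivation:
Track the strand permutation on 4 strands, starting from identity.
  step 1: s3 swaps positions 3,4 -> [1 2 4 3]
  step 2: s2^-1 swaps positions 2,3 -> [1 4 2 3]
  step 3: s3^-1 swaps positions 3,4 -> [1 4 3 2]
  step 4: s1^-1 swaps positions 1,2 -> [4 1 3 2]
Final permutation (position -> original strand): [4 1 3 2]
Closure components = cycle count of this permutation = 2.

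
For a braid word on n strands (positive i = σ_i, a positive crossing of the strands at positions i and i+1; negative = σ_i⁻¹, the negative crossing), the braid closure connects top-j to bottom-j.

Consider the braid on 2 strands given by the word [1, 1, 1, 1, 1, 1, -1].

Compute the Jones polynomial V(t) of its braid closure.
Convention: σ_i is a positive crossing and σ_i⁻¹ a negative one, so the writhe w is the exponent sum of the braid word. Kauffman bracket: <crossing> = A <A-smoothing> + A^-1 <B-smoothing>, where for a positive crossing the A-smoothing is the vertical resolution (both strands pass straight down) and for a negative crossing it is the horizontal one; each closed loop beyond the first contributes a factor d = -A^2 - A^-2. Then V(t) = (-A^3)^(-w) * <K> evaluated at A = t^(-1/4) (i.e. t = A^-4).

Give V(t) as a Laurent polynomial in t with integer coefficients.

The presented braid s1 s1 s1 s1 s1 s1 s1^-1 on 2 strands reduces by inverse Markov moves (closure unchanged at each step):
  Deconjugate: the word is γ·β·γ⁻¹ with γ = s1 (prefix) and γ⁻¹ = s1^-1 (suffix); strip both.
Reduced to β = s1 s1 s1 s1 s1 on 2 strands, 5 crossings.
Compute on β:
Braid: s1 s1 s1 s1 s1 on 2 strands, 5 crossings.
Writhe w = (#positive) - (#negative) = 5 - 0 = 5.
State-sum expansion of <K>. There are 2^5 = 32 states.
For each crossing: s=0 is the vertical smoothing, s=1 horizontal. Crossing k contributes A^(sign_k * (1 - 2*s_k)); loop factor d = -A^2 - A^-2.
  state 00000: A-exp=+5, loops=2, term = A^5 * d^1
  state 00001: A-exp=+3, loops=1, term = A^3 * d^0
  state 00010: A-exp=+3, loops=1, term = A^3 * d^0
  state 00011: A-exp=+1, loops=2, term = A^1 * d^1
  state 00100: A-exp=+3, loops=1, term = A^3 * d^0
  state 00101: A-exp=+1, loops=2, term = A^1 * d^1
  state 00110: A-exp=+1, loops=2, term = A^1 * d^1
  state 00111: A-exp=-1, loops=3, term = A^-1 * d^2
  state 01000: A-exp=+3, loops=1, term = A^3 * d^0
  state 01001: A-exp=+1, loops=2, term = A^1 * d^1
  state 01010: A-exp=+1, loops=2, term = A^1 * d^1
  state 01011: A-exp=-1, loops=3, term = A^-1 * d^2
  state 01100: A-exp=+1, loops=2, term = A^1 * d^1
  state 01101: A-exp=-1, loops=3, term = A^-1 * d^2
  state 01110: A-exp=-1, loops=3, term = A^-1 * d^2
  state 01111: A-exp=-3, loops=4, term = A^-3 * d^3
  state 10000: A-exp=+3, loops=1, term = A^3 * d^0
  state 10001: A-exp=+1, loops=2, term = A^1 * d^1
  state 10010: A-exp=+1, loops=2, term = A^1 * d^1
  state 10011: A-exp=-1, loops=3, term = A^-1 * d^2
  state 10100: A-exp=+1, loops=2, term = A^1 * d^1
  state 10101: A-exp=-1, loops=3, term = A^-1 * d^2
  state 10110: A-exp=-1, loops=3, term = A^-1 * d^2
  state 10111: A-exp=-3, loops=4, term = A^-3 * d^3
  state 11000: A-exp=+1, loops=2, term = A^1 * d^1
  state 11001: A-exp=-1, loops=3, term = A^-1 * d^2
  state 11010: A-exp=-1, loops=3, term = A^-1 * d^2
  state 11011: A-exp=-3, loops=4, term = A^-3 * d^3
  state 11100: A-exp=-1, loops=3, term = A^-1 * d^2
  state 11101: A-exp=-3, loops=4, term = A^-3 * d^3
  state 11110: A-exp=-3, loops=4, term = A^-3 * d^3
  state 11111: A-exp=-5, loops=5, term = A^-5 * d^4
Collect the terms by A-exponent (count of states per loop number):
Powers of d = -A^2 - A^-2: d^2 = A^4 + 2 + A^-4; d^3 = -A^6 - 3*A^2 - 3*A^-2 - A^-6; d^4 = A^8 + 4*A^4 + 6 + 4*A^-4 + A^-8.
  A^5 * (d) = -A^7 - A^3
  A^3 * (5) = 5*A^3
  A^1 * (10*d) = -10*A^3 - 10*A^-1
  A^-1 * (10*d^2) = 10*A^3 + 20*A^-1 + 10*A^-5
  A^-3 * (5*d^3) = -5*A^3 - 15*A^-1 - 15*A^-5 - 5*A^-9
  A^-5 * (d^4) = A^3 + 4*A^-1 + 6*A^-5 + 4*A^-9 + A^-13
Summing the groups: <K> = -A^7 - A^-1 + A^-5 - A^-9 + A^-13
Normalise by the writhe: (-A^3)^(-w) = (-A^3)^(-5) = -A^-15, so f(A) = -A^-15 * <K> = A^-8 + A^-16 - A^-20 + A^-24 - A^-28.
Substitute A = t^(-1/4), i.e. A^e → t^(-e/4): V(t) = -t^7 + t^6 - t^5 + t^4 + t^2

Answer: -t^7 + t^6 - t^5 + t^4 + t^2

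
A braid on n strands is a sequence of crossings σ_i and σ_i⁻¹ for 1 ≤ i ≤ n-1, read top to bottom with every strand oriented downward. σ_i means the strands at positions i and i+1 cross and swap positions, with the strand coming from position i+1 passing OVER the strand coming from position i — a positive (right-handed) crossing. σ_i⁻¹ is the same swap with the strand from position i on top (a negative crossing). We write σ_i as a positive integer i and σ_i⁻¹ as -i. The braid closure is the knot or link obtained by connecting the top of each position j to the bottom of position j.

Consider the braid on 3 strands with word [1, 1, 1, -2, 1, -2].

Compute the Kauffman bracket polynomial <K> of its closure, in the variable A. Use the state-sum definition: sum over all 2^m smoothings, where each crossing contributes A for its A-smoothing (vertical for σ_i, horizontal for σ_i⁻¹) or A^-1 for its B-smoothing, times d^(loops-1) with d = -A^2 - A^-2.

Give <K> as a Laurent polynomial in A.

A^10 - A^6 + 2*A^2 - 2*A^-2 + 2*A^-6 - 2*A^-10 + A^-14

Derivation:
Braid: s1 s1 s1 s2^-1 s1 s2^-1 on 3 strands, 6 crossings.
Writhe w = (#positive) - (#negative) = 4 - 2 = 2.
State-sum expansion of <K>. There are 2^6 = 64 states.
For each crossing: s=0 is the vertical smoothing, s=1 horizontal. Crossing k contributes A^(sign_k * (1 - 2*s_k)); loop factor d = -A^2 - A^-2.
Tabulate the states by total A-exponent and number of loops L (A-exp: L × count):
  A^6: L=3 ×1
  A^4: L=2 ×6
  A^2: L=1 ×11, L=3 ×4
  A^0: L=2 ×19, L=4 ×1
  A^-2: L=3 ×15
  A^-4: L=4 ×6
  A^-6: L=5 ×1
Each group contributes A^e * Σ count * d^(L-1):
Powers of d = -A^2 - A^-2: d^2 = A^4 + 2 + A^-4; d^3 = -A^6 - 3*A^2 - 3*A^-2 - A^-6; d^4 = A^8 + 4*A^4 + 6 + 4*A^-4 + A^-8.
  A^6 * (d^2) = A^10 + 2*A^6 + A^2
  A^4 * (6*d) = -6*A^6 - 6*A^2
  A^2 * (11 + 4*d^2) = 4*A^6 + 19*A^2 + 4*A^-2
  A^0 * (19*d + d^3) = -A^6 - 22*A^2 - 22*A^-2 - A^-6
  A^-2 * (15*d^2) = 15*A^2 + 30*A^-2 + 15*A^-6
  A^-4 * (6*d^3) = -6*A^2 - 18*A^-2 - 18*A^-6 - 6*A^-10
  A^-6 * (d^4) = A^2 + 4*A^-2 + 6*A^-6 + 4*A^-10 + A^-14
Summing the groups: <K> = A^10 - A^6 + 2*A^2 - 2*A^-2 + 2*A^-6 - 2*A^-10 + A^-14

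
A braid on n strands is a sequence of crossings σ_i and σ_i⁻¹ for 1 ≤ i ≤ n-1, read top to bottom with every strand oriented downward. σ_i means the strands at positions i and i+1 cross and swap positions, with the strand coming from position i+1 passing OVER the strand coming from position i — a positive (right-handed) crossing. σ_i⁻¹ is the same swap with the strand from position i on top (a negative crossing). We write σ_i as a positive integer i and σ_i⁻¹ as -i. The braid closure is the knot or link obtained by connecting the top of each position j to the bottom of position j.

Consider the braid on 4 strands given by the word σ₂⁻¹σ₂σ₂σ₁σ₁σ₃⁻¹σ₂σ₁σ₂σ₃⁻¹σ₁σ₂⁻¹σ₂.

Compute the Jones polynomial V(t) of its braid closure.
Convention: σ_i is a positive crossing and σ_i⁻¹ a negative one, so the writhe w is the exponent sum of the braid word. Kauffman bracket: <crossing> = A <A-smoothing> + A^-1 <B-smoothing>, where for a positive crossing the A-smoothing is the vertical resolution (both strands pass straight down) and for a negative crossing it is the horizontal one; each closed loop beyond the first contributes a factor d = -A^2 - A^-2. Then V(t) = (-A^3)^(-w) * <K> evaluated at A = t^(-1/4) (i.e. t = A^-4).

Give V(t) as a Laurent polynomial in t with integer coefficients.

The presented braid s2^-1 s2 s2 s1 s1 s3^-1 s2 s1 s2 s3^-1 s1 s2^-1 s2 on 4 strands reduces by inverse Markov moves (closure unchanged at each step):
  Deconjugate: the word is γ·β·γ⁻¹ with γ = s2^-1 s2 (prefix) and γ⁻¹ = s2^-1 s2 (suffix); strip both.
Reduced to β = s2 s1 s1 s3^-1 s2 s1 s2 s3^-1 s1 on 4 strands, 9 crossings.
Compute on β:
Braid: s2 s1 s1 s3^-1 s2 s1 s2 s3^-1 s1 on 4 strands, 9 crossings.
Writhe w = (#positive) - (#negative) = 7 - 2 = 5.
State-sum expansion of <K>. There are 2^9 = 512 states.
Each crossing splits two ways (0=vertical, 1=horizontal). The state's weight is A^(#A-smoothings - #B-smoothings) * d^(loops - 1).
Tabulate the states by total A-exponent and number of loops L (A-exp: L × count):
  A^9: L=4 ×1
  A^7: L=3 ×9
  A^5: L=2 ×28, L=4 ×8
  A^3: L=1 ×32, L=3 ×48, L=5 ×4
  A^1: L=2 ×91, L=4 ×34, L=6 ×1
  A^-1: L=1 ×23, L=3 ×92, L=5 ×11
  A^-3: L=2 ×43, L=4 ×40, L=6 ×1
  A^-5: L=1 ×4, L=3 ×26, L=5 ×6
  A^-7: L=2 ×4, L=4 ×5
  A^-9: L=3 ×1
Each group contributes A^e * Σ count * d^(L-1):
Powers of d = -A^2 - A^-2: d^2 = A^4 + 2 + A^-4; d^3 = -A^6 - 3*A^2 - 3*A^-2 - A^-6; d^4 = A^8 + 4*A^4 + 6 + 4*A^-4 + A^-8; d^5 = -A^10 - 5*A^6 - 10*A^2 - 10*A^-2 - 5*A^-6 - A^-10.
  A^9 * (d^3) = -A^15 - 3*A^11 - 3*A^7 - A^3
  A^7 * (9*d^2) = 9*A^11 + 18*A^7 + 9*A^3
  A^5 * (28*d + 8*d^3) = -8*A^11 - 52*A^7 - 52*A^3 - 8*A^-1
  A^3 * (32 + 48*d^2 + 4*d^4) = 4*A^11 + 64*A^7 + 152*A^3 + 64*A^-1 + 4*A^-5
  A^1 * (91*d + 34*d^3 + d^5) = -A^11 - 39*A^7 - 203*A^3 - 203*A^-1 - 39*A^-5 - A^-9
  A^-1 * (23 + 92*d^2 + 11*d^4) = 11*A^7 + 136*A^3 + 273*A^-1 + 136*A^-5 + 11*A^-9
  A^-3 * (43*d + 40*d^3 + d^5) = -A^7 - 45*A^3 - 173*A^-1 - 173*A^-5 - 45*A^-9 - A^-13
  A^-5 * (4 + 26*d^2 + 6*d^4) = 6*A^3 + 50*A^-1 + 92*A^-5 + 50*A^-9 + 6*A^-13
  A^-7 * (4*d + 5*d^3) = -5*A^-1 - 19*A^-5 - 19*A^-9 - 5*A^-13
  A^-9 * (d^2) = A^-5 + 2*A^-9 + A^-13
Summing the groups: <K> = -A^15 + A^11 - 2*A^7 + 2*A^3 - 2*A^-1 + 2*A^-5 - 2*A^-9 + A^-13
Normalise by the writhe: (-A^3)^(-w) = (-A^3)^(-5) = -A^-15, so f(A) = -A^-15 * <K> = 1 - A^-4 + 2*A^-8 - 2*A^-12 + 2*A^-16 - 2*A^-20 + 2*A^-24 - A^-28.
Substitute A = t^(-1/4), i.e. A^e → t^(-e/4): V(t) = -t^7 + 2*t^6 - 2*t^5 + 2*t^4 - 2*t^3 + 2*t^2 - t + 1

Answer: -t^7 + 2*t^6 - 2*t^5 + 2*t^4 - 2*t^3 + 2*t^2 - t + 1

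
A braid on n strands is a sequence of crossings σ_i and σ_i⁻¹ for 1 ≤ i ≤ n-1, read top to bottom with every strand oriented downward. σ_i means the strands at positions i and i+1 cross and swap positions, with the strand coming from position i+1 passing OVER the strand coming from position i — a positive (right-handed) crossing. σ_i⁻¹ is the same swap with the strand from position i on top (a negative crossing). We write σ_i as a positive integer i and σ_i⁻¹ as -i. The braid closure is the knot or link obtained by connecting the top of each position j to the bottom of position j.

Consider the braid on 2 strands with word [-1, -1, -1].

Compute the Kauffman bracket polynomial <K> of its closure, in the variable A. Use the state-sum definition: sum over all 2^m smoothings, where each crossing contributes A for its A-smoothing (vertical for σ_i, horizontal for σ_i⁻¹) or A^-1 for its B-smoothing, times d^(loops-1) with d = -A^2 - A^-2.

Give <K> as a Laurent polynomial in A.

A^7 - A^3 - A^-5

Derivation:
Braid: s1^-1 s1^-1 s1^-1 on 2 strands, 3 crossings.
Writhe w = (#positive) - (#negative) = 0 - 3 = -3.
Computing the Kauffman bracket via state sum. There are 2^3 = 8 states.
For each crossing: s=0 is the vertical smoothing, s=1 horizontal. Crossing k contributes A^(sign_k * (1 - 2*s_k)); loop factor d = -A^2 - A^-2.
  state 000: A-exp=-3, loops=2, term = A^-3 * d^1
  state 001: A-exp=-1, loops=1, term = A^-1 * d^0
  state 010: A-exp=-1, loops=1, term = A^-1 * d^0
  state 011: A-exp=+1, loops=2, term = A^1 * d^1
  state 100: A-exp=-1, loops=1, term = A^-1 * d^0
  state 101: A-exp=+1, loops=2, term = A^1 * d^1
  state 110: A-exp=+1, loops=2, term = A^1 * d^1
  state 111: A-exp=+3, loops=3, term = A^3 * d^2
Collect the terms by A-exponent (count of states per loop number):
Powers of d = -A^2 - A^-2: d^2 = A^4 + 2 + A^-4.
  A^3 * (d^2) = A^7 + 2*A^3 + A^-1
  A^1 * (3*d) = -3*A^3 - 3*A^-1
  A^-1 * (3) = 3*A^-1
  A^-3 * (d) = -A^-1 - A^-5
Summing the groups: <K> = A^7 - A^3 - A^-5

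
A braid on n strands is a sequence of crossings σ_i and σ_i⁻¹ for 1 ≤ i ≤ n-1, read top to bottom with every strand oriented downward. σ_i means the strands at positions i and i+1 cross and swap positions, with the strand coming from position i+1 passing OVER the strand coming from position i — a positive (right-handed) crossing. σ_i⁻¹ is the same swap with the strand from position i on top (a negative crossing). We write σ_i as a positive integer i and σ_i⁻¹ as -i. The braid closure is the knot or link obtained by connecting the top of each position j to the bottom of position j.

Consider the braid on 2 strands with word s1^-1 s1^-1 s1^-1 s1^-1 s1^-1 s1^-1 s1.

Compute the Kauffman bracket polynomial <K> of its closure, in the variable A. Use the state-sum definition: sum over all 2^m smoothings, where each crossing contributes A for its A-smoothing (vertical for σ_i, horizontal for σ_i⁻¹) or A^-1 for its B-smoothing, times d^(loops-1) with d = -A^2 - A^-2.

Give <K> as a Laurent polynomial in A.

First cancel adjacent σ_i σ_i⁻¹ pairs (Reidemeister II — same braid, same closure): s1^-1 s1^-1 s1^-1 s1^-1 s1^-1 s1^-1 s1 → s1^-1 s1^-1 s1^-1 s1^-1 s1^-1.
Braid: s1^-1 s1^-1 s1^-1 s1^-1 s1^-1 on 2 strands, 5 crossings.
Writhe w = (#positive) - (#negative) = 0 - 5 = -5.
Computing the Kauffman bracket via state sum. There are 2^5 = 32 states.
For each crossing: s=0 is the vertical smoothing, s=1 horizontal. Crossing k contributes A^(sign_k * (1 - 2*s_k)); loop factor d = -A^2 - A^-2.
  state 00000: A-exp=-5, loops=2, term = A^-5 * d^1
  state 00001: A-exp=-3, loops=1, term = A^-3 * d^0
  state 00010: A-exp=-3, loops=1, term = A^-3 * d^0
  state 00011: A-exp=-1, loops=2, term = A^-1 * d^1
  state 00100: A-exp=-3, loops=1, term = A^-3 * d^0
  state 00101: A-exp=-1, loops=2, term = A^-1 * d^1
  state 00110: A-exp=-1, loops=2, term = A^-1 * d^1
  state 00111: A-exp=+1, loops=3, term = A^1 * d^2
  state 01000: A-exp=-3, loops=1, term = A^-3 * d^0
  state 01001: A-exp=-1, loops=2, term = A^-1 * d^1
  state 01010: A-exp=-1, loops=2, term = A^-1 * d^1
  state 01011: A-exp=+1, loops=3, term = A^1 * d^2
  state 01100: A-exp=-1, loops=2, term = A^-1 * d^1
  state 01101: A-exp=+1, loops=3, term = A^1 * d^2
  state 01110: A-exp=+1, loops=3, term = A^1 * d^2
  state 01111: A-exp=+3, loops=4, term = A^3 * d^3
  state 10000: A-exp=-3, loops=1, term = A^-3 * d^0
  state 10001: A-exp=-1, loops=2, term = A^-1 * d^1
  state 10010: A-exp=-1, loops=2, term = A^-1 * d^1
  state 10011: A-exp=+1, loops=3, term = A^1 * d^2
  state 10100: A-exp=-1, loops=2, term = A^-1 * d^1
  state 10101: A-exp=+1, loops=3, term = A^1 * d^2
  state 10110: A-exp=+1, loops=3, term = A^1 * d^2
  state 10111: A-exp=+3, loops=4, term = A^3 * d^3
  state 11000: A-exp=-1, loops=2, term = A^-1 * d^1
  state 11001: A-exp=+1, loops=3, term = A^1 * d^2
  state 11010: A-exp=+1, loops=3, term = A^1 * d^2
  state 11011: A-exp=+3, loops=4, term = A^3 * d^3
  state 11100: A-exp=+1, loops=3, term = A^1 * d^2
  state 11101: A-exp=+3, loops=4, term = A^3 * d^3
  state 11110: A-exp=+3, loops=4, term = A^3 * d^3
  state 11111: A-exp=+5, loops=5, term = A^5 * d^4
Collect the terms by A-exponent (count of states per loop number):
Powers of d = -A^2 - A^-2: d^2 = A^4 + 2 + A^-4; d^3 = -A^6 - 3*A^2 - 3*A^-2 - A^-6; d^4 = A^8 + 4*A^4 + 6 + 4*A^-4 + A^-8.
  A^5 * (d^4) = A^13 + 4*A^9 + 6*A^5 + 4*A + A^-3
  A^3 * (5*d^3) = -5*A^9 - 15*A^5 - 15*A - 5*A^-3
  A^1 * (10*d^2) = 10*A^5 + 20*A + 10*A^-3
  A^-1 * (10*d) = -10*A - 10*A^-3
  A^-3 * (5) = 5*A^-3
  A^-5 * (d) = -A^-3 - A^-7
Summing the groups: <K> = A^13 - A^9 + A^5 - A - A^-7

Answer: A^13 - A^9 + A^5 - A - A^-7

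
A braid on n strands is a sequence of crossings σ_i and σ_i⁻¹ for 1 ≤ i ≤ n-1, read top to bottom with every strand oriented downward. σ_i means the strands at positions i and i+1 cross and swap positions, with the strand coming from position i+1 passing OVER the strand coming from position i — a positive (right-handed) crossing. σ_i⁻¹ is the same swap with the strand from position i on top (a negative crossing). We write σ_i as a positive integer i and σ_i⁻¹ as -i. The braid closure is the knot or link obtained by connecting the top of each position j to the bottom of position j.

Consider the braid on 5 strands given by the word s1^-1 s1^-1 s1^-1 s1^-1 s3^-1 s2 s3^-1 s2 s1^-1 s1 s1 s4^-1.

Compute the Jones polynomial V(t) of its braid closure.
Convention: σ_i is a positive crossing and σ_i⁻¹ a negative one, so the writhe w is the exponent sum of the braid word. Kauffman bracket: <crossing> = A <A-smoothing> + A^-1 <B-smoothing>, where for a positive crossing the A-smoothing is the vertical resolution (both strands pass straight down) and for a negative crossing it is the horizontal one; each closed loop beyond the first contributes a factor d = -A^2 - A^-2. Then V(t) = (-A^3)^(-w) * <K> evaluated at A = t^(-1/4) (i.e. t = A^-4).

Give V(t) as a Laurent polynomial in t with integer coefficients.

The presented braid s1^-1 s1^-1 s1^-1 s1^-1 s3^-1 s2 s3^-1 s2 s1^-1 s1 s1 s4^-1 on 5 strands reduces by inverse Markov moves (closure unchanged at each step):
  Destabilize: the word has the form β·s4^-1 where s4^-1 occurs only as the final letter (β ∈ B_4); drop it and the last strand → 4 strands.
  Deconjugate: the word is γ·β·γ⁻¹ with γ = s1^-1 s1^-1 (prefix) and γ⁻¹ = s1 s1 (suffix); strip both.
Reduced to β = s1^-1 s1^-1 s3^-1 s2 s3^-1 s2 s1^-1 on 4 strands, 7 crossings.
Compute on β:
Braid: s1^-1 s1^-1 s3^-1 s2 s3^-1 s2 s1^-1 on 4 strands, 7 crossings.
Writhe w = (#positive) - (#negative) = 2 - 5 = -3.
Computing the Kauffman bracket via state sum. There are 2^7 = 128 states.
Each crossing splits two ways (0=vertical, 1=horizontal). The state's weight is A^(#A-smoothings - #B-smoothings) * d^(loops - 1).
Tabulate the states by total A-exponent and number of loops L (A-exp: L × count):
  A^7: L=5 ×1
  A^5: L=4 ×7
  A^3: L=3 ×20, L=5 ×1
  A^1: L=2 ×27, L=4 ×8
  A^-1: L=1 ×15, L=3 ×19, L=5 ×1
  A^-3: L=2 ×17, L=4 ×4
  A^-5: L=3 ×7
  A^-7: L=4 ×1
Each group contributes A^e * Σ count * d^(L-1):
Powers of d = -A^2 - A^-2: d^2 = A^4 + 2 + A^-4; d^3 = -A^6 - 3*A^2 - 3*A^-2 - A^-6; d^4 = A^8 + 4*A^4 + 6 + 4*A^-4 + A^-8.
  A^7 * (d^4) = A^15 + 4*A^11 + 6*A^7 + 4*A^3 + A^-1
  A^5 * (7*d^3) = -7*A^11 - 21*A^7 - 21*A^3 - 7*A^-1
  A^3 * (20*d^2 + d^4) = A^11 + 24*A^7 + 46*A^3 + 24*A^-1 + A^-5
  A^1 * (27*d + 8*d^3) = -8*A^7 - 51*A^3 - 51*A^-1 - 8*A^-5
  A^-1 * (15 + 19*d^2 + d^4) = A^7 + 23*A^3 + 59*A^-1 + 23*A^-5 + A^-9
  A^-3 * (17*d + 4*d^3) = -4*A^3 - 29*A^-1 - 29*A^-5 - 4*A^-9
  A^-5 * (7*d^2) = 7*A^-1 + 14*A^-5 + 7*A^-9
  A^-7 * (d^3) = -A^-1 - 3*A^-5 - 3*A^-9 - A^-13
Summing the groups: <K> = A^15 - 2*A^11 + 2*A^7 - 3*A^3 + 3*A^-1 - 2*A^-5 + A^-9 - A^-13
Normalise by the writhe: (-A^3)^(-w) = (-A^3)^(3) = -A^9, so f(A) = -A^9 * <K> = -A^24 + 2*A^20 - 2*A^16 + 3*A^12 - 3*A^8 + 2*A^4 - 1 + A^-4.
Substitute A = t^(-1/4), i.e. A^e → t^(-e/4): V(t) = t - 1 + 2*t^-1 - 3*t^-2 + 3*t^-3 - 2*t^-4 + 2*t^-5 - t^-6

Answer: t - 1 + 2*t^-1 - 3*t^-2 + 3*t^-3 - 2*t^-4 + 2*t^-5 - t^-6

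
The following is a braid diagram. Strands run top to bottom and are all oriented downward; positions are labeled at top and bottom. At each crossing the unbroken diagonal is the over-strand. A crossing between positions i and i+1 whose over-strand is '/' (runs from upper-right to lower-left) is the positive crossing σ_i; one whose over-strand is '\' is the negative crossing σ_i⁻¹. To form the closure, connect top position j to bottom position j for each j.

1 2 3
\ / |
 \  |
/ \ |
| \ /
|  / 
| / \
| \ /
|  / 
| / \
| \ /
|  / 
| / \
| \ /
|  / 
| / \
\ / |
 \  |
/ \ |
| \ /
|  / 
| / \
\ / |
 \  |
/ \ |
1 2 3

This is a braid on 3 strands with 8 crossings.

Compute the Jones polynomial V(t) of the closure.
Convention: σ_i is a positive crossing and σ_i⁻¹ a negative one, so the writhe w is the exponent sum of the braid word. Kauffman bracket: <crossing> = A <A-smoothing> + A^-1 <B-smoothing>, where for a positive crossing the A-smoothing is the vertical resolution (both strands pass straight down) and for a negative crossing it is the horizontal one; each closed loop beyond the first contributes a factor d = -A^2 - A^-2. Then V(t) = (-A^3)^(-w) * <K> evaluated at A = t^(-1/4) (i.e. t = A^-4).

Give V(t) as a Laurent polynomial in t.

-t^6 + 2*t^5 - 3*t^4 + 4*t^3 - 4*t^2 + 4*t - 2 + 2*t^-1 - t^-2

Derivation:
Reading the diagram top to bottom ('/'-over between positions i,i+1 = s_i, '\'-over = s_i^-1): braid word = s1^-1 s2 s2 s2 s2 s1^-1 s2 s1^-1.
Braid: s1^-1 s2 s2 s2 s2 s1^-1 s2 s1^-1 on 3 strands, 8 crossings.
Writhe w = (#positive) - (#negative) = 5 - 3 = 2.
State-sum expansion of <K>. There are 2^8 = 256 states.
Smooth each crossing (0=||, 1=⌣⌢); contribution A^(Σ sign_k(1-2s_k)) * d^(L-1).
Tabulate the states by total A-exponent and number of loops L (A-exp: L × count):
  A^8: L=4 ×1
  A^6: L=3 ×8
  A^4: L=2 ×22, L=4 ×6
  A^2: L=1 ×23, L=3 ×29, L=5 ×4
  A^0: L=2 ×47, L=4 ×22, L=6 ×1
  A^-2: L=3 ×48, L=5 ×8
  A^-4: L=4 ×27, L=6 ×1
  A^-6: L=5 ×8
  A^-8: L=6 ×1
Each group contributes A^e * Σ count * d^(L-1):
Powers of d = -A^2 - A^-2: d^2 = A^4 + 2 + A^-4; d^3 = -A^6 - 3*A^2 - 3*A^-2 - A^-6; d^4 = A^8 + 4*A^4 + 6 + 4*A^-4 + A^-8; d^5 = -A^10 - 5*A^6 - 10*A^2 - 10*A^-2 - 5*A^-6 - A^-10.
  A^8 * (d^3) = -A^14 - 3*A^10 - 3*A^6 - A^2
  A^6 * (8*d^2) = 8*A^10 + 16*A^6 + 8*A^2
  A^4 * (22*d + 6*d^3) = -6*A^10 - 40*A^6 - 40*A^2 - 6*A^-2
  A^2 * (23 + 29*d^2 + 4*d^4) = 4*A^10 + 45*A^6 + 105*A^2 + 45*A^-2 + 4*A^-6
  A^0 * (47*d + 22*d^3 + d^5) = -A^10 - 27*A^6 - 123*A^2 - 123*A^-2 - 27*A^-6 - A^-10
  A^-2 * (48*d^2 + 8*d^4) = 8*A^6 + 80*A^2 + 144*A^-2 + 80*A^-6 + 8*A^-10
  A^-4 * (27*d^3 + d^5) = -A^6 - 32*A^2 - 91*A^-2 - 91*A^-6 - 32*A^-10 - A^-14
  A^-6 * (8*d^4) = 8*A^2 + 32*A^-2 + 48*A^-6 + 32*A^-10 + 8*A^-14
  A^-8 * (d^5) = -A^2 - 5*A^-2 - 10*A^-6 - 10*A^-10 - 5*A^-14 - A^-18
Summing the groups: <K> = -A^14 + 2*A^10 - 2*A^6 + 4*A^2 - 4*A^-2 + 4*A^-6 - 3*A^-10 + 2*A^-14 - A^-18
Normalise by the writhe: (-A^3)^(-w) = (-A^3)^(-2) = A^-6, so f(A) = A^-6 * <K> = -A^8 + 2*A^4 - 2 + 4*A^-4 - 4*A^-8 + 4*A^-12 - 3*A^-16 + 2*A^-20 - A^-24.
Substitute A = t^(-1/4), i.e. A^e → t^(-e/4): V(t) = -t^6 + 2*t^5 - 3*t^4 + 4*t^3 - 4*t^2 + 4*t - 2 + 2*t^-1 - t^-2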